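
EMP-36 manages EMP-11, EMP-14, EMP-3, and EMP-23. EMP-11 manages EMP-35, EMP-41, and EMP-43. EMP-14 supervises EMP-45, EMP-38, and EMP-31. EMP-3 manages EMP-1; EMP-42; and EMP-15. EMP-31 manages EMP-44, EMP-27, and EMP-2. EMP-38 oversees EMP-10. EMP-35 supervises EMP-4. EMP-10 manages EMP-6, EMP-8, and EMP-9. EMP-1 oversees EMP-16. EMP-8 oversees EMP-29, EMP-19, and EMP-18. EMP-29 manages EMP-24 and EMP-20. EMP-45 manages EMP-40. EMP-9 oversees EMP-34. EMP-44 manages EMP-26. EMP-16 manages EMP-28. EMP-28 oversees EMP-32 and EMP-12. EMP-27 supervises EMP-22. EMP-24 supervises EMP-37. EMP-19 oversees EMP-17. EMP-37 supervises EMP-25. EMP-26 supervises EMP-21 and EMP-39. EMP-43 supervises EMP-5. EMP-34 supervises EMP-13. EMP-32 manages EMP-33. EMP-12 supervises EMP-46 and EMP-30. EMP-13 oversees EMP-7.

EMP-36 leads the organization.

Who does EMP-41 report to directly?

EMP-41 reports directly to EMP-11.

EMP-11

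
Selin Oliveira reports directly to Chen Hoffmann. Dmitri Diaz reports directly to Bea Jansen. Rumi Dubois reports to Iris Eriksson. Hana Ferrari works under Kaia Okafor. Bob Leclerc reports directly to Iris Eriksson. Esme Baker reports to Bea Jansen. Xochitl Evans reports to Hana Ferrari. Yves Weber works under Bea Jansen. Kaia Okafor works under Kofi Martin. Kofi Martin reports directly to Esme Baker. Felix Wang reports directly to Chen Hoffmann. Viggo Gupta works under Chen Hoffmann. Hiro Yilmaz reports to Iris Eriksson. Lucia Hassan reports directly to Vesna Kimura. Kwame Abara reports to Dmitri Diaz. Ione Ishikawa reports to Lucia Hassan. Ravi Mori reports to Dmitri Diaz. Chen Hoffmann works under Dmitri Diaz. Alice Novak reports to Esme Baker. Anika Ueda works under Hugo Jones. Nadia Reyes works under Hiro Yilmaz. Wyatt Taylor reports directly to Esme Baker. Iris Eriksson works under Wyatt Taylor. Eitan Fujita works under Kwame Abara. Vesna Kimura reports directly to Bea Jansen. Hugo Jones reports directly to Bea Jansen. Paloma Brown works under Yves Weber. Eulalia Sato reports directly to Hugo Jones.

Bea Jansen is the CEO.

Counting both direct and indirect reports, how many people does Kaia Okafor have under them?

2

Kaia Okafor directly manages Hana Ferrari. Under Hana Ferrari: Xochitl Evans (1). That's 2 in total.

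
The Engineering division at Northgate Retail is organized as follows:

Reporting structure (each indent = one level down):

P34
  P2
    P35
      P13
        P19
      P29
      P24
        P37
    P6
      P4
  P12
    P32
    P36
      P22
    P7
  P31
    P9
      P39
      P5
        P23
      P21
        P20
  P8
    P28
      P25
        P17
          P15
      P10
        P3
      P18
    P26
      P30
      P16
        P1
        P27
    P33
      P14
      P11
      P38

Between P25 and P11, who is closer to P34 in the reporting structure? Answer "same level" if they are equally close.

same level

Both P25 and P11 are 3 levels below P34.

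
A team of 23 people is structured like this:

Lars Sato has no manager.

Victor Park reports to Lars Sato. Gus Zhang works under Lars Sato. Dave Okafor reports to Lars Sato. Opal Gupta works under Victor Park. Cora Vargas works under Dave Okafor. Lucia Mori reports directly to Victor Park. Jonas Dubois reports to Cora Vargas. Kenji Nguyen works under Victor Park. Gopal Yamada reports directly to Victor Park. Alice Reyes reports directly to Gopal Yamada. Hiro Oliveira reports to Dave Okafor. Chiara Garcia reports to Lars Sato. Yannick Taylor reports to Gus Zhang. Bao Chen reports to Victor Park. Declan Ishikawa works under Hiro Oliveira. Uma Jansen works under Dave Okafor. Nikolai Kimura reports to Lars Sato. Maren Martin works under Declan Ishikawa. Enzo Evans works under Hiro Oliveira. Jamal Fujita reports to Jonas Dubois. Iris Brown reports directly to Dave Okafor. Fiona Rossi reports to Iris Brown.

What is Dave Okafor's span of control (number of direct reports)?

Dave Okafor directly manages Cora Vargas, Hiro Oliveira, Uma Jansen, Iris Brown. That is 4 direct reports.

4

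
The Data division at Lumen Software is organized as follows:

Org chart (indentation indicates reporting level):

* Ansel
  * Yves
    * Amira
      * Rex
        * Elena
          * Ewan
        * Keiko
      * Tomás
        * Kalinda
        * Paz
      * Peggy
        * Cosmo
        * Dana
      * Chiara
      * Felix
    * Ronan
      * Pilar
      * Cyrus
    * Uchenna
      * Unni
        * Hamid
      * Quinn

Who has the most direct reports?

Amira

Direct-report counts: Ansel has 1; Yves has 3; Uchenna has 2; Unni has 1; Ronan has 2; Amira has 5; Peggy has 2; Tomás has 2; Rex has 2; Elena has 1. The largest is 5, held by Amira.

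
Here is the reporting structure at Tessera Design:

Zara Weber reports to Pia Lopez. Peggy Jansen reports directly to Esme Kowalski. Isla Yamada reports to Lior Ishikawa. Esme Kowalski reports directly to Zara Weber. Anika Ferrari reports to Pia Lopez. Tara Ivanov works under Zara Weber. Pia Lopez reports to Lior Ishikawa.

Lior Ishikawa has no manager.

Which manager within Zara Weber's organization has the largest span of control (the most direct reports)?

Zara Weber

Direct-report counts within Zara Weber's organization: Zara Weber has 2; Esme Kowalski has 1. The largest is 2, held by Zara Weber.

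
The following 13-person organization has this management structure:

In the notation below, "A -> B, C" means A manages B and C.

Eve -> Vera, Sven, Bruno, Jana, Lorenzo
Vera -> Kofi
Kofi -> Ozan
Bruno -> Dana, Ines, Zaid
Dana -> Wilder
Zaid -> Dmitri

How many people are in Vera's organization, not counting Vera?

Vera directly manages Kofi. Under Kofi: Ozan (1). That's 2 in total.

2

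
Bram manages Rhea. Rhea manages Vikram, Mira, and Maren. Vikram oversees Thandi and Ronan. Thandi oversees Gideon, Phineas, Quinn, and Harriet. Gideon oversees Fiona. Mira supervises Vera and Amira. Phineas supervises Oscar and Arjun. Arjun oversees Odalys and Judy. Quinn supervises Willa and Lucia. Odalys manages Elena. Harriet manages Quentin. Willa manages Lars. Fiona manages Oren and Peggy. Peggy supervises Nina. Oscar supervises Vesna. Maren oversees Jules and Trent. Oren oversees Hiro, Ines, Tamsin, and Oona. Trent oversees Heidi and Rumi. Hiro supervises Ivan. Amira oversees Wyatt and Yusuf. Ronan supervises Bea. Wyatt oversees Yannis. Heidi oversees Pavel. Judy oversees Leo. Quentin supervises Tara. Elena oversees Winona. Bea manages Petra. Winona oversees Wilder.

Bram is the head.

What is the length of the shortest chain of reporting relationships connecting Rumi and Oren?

Rumi is 3 levels below Rhea, and Oren is 5 levels below Rhea (their lowest common manager). The shortest path runs up from Rumi to Rhea and back down to Oren: 3 + 5 = 8 links.

8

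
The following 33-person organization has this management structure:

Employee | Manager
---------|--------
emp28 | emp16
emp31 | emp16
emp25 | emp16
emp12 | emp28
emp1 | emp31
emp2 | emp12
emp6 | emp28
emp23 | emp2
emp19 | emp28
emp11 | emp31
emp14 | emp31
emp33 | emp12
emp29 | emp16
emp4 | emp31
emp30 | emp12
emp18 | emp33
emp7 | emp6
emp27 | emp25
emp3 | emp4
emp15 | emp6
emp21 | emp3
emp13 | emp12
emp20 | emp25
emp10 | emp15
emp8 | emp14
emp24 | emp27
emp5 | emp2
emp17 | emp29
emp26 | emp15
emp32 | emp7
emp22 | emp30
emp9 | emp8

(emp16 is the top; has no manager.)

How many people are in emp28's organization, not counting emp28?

16

emp28 directly manages emp12, emp6, emp19. Under emp12: emp13, emp30, emp22, emp33, emp18, emp2, emp5, emp23 (8). Under emp6: emp15, emp26, emp10, emp7, emp32 (5). emp19 has no reports. So emp28's organization is 3 direct reports plus everyone under them: 9 + 6 + 1 = 16.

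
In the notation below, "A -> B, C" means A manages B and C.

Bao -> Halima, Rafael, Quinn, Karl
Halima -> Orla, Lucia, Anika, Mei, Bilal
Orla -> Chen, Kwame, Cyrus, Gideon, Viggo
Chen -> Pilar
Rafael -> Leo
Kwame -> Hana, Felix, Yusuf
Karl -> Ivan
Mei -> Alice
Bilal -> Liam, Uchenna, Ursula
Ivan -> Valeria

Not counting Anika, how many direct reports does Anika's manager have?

Anika reports to Halima. Halima's other direct reports are Orla, Lucia, Mei, Bilal — 4 peers.

4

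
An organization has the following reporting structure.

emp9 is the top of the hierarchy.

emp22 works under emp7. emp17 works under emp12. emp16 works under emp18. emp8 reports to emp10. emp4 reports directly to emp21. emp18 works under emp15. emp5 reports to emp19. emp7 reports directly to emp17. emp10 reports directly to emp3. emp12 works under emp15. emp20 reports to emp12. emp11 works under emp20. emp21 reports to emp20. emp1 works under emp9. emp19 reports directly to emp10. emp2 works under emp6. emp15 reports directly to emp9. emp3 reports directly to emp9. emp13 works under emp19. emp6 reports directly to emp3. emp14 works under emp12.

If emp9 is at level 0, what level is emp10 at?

Chain from emp10 up to emp9: emp10 → emp3 → emp9. That is 2 steps up, so emp10 is 2 levels below emp9.

2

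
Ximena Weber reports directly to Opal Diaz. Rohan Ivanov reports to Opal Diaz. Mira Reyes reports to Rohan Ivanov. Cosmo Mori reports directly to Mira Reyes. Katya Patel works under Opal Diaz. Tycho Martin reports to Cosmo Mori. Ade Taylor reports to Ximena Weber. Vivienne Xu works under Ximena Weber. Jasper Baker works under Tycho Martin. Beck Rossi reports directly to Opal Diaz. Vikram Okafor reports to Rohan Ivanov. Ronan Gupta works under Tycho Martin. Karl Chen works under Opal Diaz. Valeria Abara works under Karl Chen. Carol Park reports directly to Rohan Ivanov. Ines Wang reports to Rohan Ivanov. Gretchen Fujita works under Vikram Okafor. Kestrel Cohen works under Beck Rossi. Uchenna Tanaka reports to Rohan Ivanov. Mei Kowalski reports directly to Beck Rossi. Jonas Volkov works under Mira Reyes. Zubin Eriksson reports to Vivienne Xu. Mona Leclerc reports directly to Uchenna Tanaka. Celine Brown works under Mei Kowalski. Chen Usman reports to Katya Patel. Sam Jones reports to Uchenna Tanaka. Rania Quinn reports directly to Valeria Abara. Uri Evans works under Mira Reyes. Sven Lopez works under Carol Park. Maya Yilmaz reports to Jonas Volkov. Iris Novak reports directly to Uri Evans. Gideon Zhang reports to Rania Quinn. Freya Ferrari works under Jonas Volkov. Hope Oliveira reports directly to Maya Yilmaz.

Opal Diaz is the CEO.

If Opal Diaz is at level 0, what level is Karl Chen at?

Chain from Karl Chen up to Opal Diaz: Karl Chen → Opal Diaz. That is 1 step up, so Karl Chen is 1 level below Opal Diaz.

1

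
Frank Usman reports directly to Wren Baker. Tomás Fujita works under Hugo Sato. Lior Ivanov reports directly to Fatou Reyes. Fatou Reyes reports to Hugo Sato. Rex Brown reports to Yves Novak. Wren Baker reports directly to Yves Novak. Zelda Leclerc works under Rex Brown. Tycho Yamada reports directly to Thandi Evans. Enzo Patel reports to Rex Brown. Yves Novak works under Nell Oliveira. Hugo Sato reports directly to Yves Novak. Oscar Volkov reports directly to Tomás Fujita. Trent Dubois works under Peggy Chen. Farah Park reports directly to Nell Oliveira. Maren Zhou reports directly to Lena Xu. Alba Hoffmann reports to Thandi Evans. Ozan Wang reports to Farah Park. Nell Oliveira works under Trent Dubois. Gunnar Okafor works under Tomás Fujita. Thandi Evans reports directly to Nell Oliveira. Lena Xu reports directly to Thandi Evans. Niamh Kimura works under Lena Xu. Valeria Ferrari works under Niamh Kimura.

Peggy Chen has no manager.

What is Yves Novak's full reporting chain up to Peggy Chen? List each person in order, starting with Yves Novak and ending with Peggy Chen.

Yves Novak reports to Nell Oliveira. Nell Oliveira reports to Trent Dubois. Trent Dubois reports to Peggy Chen. Peggy Chen is at the top.

Yves Novak -> Nell Oliveira -> Trent Dubois -> Peggy Chen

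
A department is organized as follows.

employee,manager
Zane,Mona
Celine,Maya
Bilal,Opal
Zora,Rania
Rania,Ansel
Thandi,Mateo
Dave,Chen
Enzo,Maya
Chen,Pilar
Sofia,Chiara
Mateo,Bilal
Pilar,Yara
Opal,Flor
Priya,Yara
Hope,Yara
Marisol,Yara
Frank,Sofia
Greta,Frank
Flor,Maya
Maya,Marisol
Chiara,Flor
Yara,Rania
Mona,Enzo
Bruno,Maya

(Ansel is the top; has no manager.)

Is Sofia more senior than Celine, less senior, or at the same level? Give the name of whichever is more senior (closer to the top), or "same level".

Sofia is 7 levels below Ansel; Celine is 5. Celine is higher.

Celine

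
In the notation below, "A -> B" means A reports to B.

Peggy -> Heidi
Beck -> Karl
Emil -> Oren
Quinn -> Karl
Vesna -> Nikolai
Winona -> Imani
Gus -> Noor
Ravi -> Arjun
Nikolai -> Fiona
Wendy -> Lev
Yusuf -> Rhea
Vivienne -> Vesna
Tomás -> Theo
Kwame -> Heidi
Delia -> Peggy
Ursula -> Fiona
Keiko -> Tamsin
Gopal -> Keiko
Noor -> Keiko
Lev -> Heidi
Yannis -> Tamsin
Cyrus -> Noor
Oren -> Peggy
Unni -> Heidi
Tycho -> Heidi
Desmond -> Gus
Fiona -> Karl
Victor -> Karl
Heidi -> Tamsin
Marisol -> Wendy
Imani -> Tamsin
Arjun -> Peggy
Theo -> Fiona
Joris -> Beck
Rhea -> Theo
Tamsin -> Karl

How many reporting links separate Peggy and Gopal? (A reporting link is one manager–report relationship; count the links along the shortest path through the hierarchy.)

4

Peggy is 2 levels below Tamsin, and Gopal is 2 levels below Tamsin (their lowest common manager). The shortest path runs up from Peggy to Tamsin and back down to Gopal: 2 + 2 = 4 links.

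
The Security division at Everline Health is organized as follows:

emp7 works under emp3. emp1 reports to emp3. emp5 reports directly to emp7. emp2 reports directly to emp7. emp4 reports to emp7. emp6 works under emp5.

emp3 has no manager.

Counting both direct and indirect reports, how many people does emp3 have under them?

6

emp3 directly manages emp7, emp1. Under emp7: emp4, emp2, emp5, emp6 (4). emp1 has no reports. So emp3's organization is 2 direct reports plus everyone under them: 5 + 1 = 6.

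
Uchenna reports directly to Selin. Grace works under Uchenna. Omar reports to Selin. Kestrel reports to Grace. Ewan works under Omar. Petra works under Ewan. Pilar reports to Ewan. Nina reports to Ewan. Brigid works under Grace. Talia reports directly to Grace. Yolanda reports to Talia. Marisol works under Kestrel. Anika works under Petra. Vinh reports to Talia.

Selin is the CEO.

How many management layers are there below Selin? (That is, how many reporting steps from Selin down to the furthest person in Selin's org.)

4

The longest chain under Selin runs Selin → Omar → Ewan → Petra → Anika, which is 4 levels below Selin.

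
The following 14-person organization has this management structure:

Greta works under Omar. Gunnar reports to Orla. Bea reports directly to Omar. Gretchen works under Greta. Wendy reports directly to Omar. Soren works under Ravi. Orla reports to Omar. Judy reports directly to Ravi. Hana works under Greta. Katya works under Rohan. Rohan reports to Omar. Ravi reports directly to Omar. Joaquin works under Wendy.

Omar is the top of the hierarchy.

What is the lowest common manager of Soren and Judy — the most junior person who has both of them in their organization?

Soren's chain of managers is Ravi, Omar. Judy's chain of managers is Ravi, Omar. The first manager that appears in both chains is Ravi.

Ravi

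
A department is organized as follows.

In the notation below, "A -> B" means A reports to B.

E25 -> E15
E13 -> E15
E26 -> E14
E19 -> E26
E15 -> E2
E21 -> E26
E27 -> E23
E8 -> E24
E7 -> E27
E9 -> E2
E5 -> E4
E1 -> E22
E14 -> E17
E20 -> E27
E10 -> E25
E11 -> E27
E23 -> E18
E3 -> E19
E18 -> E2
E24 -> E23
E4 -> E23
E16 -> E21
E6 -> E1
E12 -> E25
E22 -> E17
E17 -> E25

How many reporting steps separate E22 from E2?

4

Chain from E22 up to E2: E22 → E17 → E25 → E15 → E2. That is 4 steps up, so E22 is 4 levels below E2.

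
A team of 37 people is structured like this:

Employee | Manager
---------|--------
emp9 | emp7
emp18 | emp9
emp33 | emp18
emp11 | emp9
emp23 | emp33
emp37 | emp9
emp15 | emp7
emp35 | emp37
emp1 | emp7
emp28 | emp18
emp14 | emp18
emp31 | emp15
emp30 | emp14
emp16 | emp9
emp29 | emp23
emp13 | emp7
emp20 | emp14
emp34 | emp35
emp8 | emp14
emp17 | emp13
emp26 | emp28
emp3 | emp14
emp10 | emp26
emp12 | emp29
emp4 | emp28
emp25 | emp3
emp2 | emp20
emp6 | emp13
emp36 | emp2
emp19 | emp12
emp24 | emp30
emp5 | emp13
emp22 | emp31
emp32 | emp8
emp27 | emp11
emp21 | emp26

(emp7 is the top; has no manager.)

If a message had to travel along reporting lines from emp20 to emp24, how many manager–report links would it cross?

emp20 is 1 level below emp14, and emp24 is 2 levels below emp14 (their lowest common manager). The shortest path runs up from emp20 to emp14 and back down to emp24: 1 + 2 = 3 links.

3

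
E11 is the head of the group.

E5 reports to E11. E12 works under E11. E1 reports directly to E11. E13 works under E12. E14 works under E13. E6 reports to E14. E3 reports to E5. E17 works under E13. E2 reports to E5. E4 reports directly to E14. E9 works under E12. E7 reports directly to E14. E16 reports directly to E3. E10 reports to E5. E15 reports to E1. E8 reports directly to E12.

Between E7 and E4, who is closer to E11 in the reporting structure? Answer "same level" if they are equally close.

Both E7 and E4 are 4 levels below E11.

same level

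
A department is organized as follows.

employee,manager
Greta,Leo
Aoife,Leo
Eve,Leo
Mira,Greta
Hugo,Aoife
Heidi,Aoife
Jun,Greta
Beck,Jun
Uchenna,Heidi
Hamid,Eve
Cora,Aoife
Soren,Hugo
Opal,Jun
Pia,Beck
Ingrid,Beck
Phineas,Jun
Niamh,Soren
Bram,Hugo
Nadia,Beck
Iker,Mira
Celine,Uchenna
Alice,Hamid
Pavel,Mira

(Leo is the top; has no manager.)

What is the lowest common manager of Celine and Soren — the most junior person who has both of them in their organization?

Celine's chain of managers is Uchenna, Heidi, Aoife, Leo. Soren's chain of managers is Hugo, Aoife, Leo. The first manager that appears in both chains is Aoife.

Aoife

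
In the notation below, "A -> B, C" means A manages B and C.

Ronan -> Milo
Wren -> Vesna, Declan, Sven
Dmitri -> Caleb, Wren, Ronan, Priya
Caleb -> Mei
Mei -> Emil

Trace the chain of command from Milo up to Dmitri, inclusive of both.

Milo reports to Ronan. Ronan reports to Dmitri. Dmitri is at the top.

Milo -> Ronan -> Dmitri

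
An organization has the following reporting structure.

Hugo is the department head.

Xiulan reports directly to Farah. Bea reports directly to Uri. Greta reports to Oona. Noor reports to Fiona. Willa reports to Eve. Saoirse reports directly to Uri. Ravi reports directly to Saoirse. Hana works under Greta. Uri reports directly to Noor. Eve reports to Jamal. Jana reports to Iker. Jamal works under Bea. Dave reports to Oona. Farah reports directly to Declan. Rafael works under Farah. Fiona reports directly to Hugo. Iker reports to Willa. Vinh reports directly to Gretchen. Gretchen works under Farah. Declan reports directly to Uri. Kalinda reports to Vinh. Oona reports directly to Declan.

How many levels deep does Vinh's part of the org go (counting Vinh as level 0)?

The longest chain under Vinh runs Vinh → Kalinda, which is 1 level below Vinh.

1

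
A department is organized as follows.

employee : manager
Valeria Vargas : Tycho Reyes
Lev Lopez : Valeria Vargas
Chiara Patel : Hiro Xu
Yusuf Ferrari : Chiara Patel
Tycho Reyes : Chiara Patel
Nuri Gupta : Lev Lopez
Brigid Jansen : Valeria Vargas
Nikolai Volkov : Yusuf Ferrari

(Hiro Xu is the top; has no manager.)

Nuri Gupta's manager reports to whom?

Valeria Vargas

Nuri Gupta reports to Lev Lopez, and Lev Lopez reports to Valeria Vargas. So Nuri Gupta's skip-level manager is Valeria Vargas.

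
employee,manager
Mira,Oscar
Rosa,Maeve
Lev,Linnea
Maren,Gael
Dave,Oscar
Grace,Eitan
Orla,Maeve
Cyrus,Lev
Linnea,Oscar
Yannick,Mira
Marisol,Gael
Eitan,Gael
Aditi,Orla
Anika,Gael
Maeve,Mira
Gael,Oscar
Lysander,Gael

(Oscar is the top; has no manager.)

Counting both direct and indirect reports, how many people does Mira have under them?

Mira directly manages Maeve, Yannick. Under Maeve: Rosa, Orla, Aditi (3). Yannick has no reports. So Mira's organization is 2 direct reports plus everyone under them: 4 + 1 = 5.

5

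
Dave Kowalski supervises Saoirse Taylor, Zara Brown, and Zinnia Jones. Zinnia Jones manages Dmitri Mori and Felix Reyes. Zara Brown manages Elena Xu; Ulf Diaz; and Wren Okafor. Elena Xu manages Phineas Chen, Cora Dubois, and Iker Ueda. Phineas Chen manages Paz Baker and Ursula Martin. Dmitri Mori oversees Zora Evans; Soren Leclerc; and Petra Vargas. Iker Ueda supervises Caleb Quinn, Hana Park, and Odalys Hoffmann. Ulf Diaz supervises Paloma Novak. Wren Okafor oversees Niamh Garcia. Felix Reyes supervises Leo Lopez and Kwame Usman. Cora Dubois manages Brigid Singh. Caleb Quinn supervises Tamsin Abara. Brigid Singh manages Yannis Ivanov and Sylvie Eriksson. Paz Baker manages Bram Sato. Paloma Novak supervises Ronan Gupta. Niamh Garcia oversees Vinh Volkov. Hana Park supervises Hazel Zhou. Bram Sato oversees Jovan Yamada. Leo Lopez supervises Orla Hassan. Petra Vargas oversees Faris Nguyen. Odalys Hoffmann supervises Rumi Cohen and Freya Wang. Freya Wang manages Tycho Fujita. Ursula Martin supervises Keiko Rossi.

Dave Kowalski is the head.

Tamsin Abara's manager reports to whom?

Tamsin Abara reports to Caleb Quinn, and Caleb Quinn reports to Iker Ueda. So Tamsin Abara's skip-level manager is Iker Ueda.

Iker Ueda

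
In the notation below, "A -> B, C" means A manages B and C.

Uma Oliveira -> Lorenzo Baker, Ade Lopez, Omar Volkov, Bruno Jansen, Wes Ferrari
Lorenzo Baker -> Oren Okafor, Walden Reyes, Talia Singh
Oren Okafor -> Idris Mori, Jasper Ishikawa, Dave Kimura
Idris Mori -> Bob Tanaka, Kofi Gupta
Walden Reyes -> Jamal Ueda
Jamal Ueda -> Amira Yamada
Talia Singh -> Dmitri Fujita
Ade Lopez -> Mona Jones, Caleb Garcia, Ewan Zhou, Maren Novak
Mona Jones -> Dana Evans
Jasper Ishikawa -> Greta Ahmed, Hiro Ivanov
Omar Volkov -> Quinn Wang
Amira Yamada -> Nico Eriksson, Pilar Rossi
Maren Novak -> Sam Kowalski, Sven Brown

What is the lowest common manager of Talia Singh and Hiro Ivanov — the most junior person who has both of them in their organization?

Lorenzo Baker

Talia Singh's chain of managers is Lorenzo Baker, Uma Oliveira. Hiro Ivanov's chain of managers is Jasper Ishikawa, Oren Okafor, Lorenzo Baker, Uma Oliveira. The first manager that appears in both chains is Lorenzo Baker.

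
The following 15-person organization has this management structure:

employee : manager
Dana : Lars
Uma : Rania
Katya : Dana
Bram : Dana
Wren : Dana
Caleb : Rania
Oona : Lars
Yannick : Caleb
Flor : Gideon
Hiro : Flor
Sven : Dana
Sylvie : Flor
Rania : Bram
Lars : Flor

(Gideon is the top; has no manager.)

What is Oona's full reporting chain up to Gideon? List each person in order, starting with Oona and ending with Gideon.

Oona reports to Lars. Lars reports to Flor. Flor reports to Gideon. Gideon is at the top.

Oona -> Lars -> Flor -> Gideon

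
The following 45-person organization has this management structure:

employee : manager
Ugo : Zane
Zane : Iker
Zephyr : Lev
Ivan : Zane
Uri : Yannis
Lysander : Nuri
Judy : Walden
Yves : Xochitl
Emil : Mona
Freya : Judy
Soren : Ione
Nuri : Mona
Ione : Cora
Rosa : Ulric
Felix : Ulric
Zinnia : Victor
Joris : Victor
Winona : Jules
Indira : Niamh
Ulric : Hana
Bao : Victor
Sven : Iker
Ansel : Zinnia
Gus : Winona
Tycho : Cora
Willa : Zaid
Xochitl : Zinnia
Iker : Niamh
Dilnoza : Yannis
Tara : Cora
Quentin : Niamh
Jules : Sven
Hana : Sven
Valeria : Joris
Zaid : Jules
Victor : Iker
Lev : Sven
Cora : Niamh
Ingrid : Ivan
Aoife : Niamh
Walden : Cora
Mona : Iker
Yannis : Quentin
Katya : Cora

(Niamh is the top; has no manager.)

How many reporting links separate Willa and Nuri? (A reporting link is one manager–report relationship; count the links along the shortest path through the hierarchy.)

6

Willa is 4 levels below Iker, and Nuri is 2 levels below Iker (their lowest common manager). The shortest path runs up from Willa to Iker and back down to Nuri: 4 + 2 = 6 links.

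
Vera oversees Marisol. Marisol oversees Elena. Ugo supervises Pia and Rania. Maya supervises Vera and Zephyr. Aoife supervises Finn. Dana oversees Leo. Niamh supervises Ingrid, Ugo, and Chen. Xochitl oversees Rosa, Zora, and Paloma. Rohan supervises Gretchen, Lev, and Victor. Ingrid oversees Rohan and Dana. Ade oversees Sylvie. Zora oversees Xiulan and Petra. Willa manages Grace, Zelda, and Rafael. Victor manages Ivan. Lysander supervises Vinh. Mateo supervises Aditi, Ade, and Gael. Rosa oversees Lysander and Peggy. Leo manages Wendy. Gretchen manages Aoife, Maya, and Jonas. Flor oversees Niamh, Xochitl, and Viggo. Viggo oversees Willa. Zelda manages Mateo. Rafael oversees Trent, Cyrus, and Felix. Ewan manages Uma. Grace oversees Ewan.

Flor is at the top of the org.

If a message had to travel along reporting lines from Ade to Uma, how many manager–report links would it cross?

6

Ade is 3 levels below Willa, and Uma is 3 levels below Willa (their lowest common manager). The shortest path runs up from Ade to Willa and back down to Uma: 3 + 3 = 6 links.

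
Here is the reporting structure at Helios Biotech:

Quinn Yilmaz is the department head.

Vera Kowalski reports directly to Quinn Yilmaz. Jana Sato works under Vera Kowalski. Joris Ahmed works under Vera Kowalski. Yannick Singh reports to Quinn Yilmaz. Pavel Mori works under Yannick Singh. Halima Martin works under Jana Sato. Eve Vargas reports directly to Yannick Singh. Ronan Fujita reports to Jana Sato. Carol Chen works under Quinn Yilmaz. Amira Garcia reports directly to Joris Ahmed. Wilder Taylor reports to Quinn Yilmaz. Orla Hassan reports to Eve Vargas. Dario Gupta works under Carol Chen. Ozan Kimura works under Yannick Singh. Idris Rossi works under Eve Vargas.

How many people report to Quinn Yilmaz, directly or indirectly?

Quinn Yilmaz directly manages Vera Kowalski, Yannick Singh, Carol Chen, Wilder Taylor. Under Vera Kowalski: Joris Ahmed, Amira Garcia, Jana Sato, Ronan Fujita, Halima Martin (5). Under Yannick Singh: Ozan Kimura, Eve Vargas, Idris Rossi, Orla Hassan, Pavel Mori (5). Under Carol Chen: Dario Gupta (1). Wilder Taylor has no reports. So Quinn Yilmaz's organization is 4 direct reports plus everyone under them: 6 + 6 + 2 + 1 = 15.

15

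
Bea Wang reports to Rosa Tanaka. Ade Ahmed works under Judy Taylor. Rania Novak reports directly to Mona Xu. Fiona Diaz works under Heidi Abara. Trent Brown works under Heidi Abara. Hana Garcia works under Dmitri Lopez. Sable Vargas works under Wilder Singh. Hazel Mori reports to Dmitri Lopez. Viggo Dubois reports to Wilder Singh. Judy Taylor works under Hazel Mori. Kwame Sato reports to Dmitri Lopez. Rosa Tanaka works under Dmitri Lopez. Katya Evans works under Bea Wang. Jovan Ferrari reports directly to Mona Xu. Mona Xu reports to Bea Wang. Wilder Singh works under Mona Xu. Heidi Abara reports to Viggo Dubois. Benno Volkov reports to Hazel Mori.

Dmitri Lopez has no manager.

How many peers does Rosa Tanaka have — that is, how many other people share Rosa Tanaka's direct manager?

Rosa Tanaka reports to Dmitri Lopez. Dmitri Lopez's other direct reports are Kwame Sato, Hazel Mori, Hana Garcia — 3 peers.

3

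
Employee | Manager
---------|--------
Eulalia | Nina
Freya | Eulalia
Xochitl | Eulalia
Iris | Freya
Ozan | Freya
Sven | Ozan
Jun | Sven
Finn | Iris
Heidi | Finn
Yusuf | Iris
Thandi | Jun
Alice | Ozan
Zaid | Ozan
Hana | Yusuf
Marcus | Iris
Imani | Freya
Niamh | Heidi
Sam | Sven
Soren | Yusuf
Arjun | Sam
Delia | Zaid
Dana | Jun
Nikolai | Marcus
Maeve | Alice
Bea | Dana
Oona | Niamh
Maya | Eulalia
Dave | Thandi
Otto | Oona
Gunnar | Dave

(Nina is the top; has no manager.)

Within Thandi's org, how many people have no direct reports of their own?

The only person in Thandi's organization with no one reporting to them is Gunnar. That is 1.

1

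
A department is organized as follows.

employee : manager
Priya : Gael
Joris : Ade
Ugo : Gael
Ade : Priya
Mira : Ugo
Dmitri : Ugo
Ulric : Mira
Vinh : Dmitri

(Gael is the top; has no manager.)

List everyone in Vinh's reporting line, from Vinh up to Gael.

Vinh reports to Dmitri. Dmitri reports to Ugo. Ugo reports to Gael. Gael is at the top.

Vinh -> Dmitri -> Ugo -> Gael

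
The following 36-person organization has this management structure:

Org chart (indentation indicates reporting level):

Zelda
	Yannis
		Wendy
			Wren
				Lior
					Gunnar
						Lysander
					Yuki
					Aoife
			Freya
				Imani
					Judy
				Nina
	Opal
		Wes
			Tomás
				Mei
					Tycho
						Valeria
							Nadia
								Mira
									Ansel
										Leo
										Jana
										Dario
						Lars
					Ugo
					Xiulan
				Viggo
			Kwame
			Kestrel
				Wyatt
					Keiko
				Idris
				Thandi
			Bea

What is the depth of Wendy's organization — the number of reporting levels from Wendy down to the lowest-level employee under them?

The longest chain under Wendy runs Wendy → Wren → Lior → Gunnar → Lysander, which is 4 levels below Wendy.

4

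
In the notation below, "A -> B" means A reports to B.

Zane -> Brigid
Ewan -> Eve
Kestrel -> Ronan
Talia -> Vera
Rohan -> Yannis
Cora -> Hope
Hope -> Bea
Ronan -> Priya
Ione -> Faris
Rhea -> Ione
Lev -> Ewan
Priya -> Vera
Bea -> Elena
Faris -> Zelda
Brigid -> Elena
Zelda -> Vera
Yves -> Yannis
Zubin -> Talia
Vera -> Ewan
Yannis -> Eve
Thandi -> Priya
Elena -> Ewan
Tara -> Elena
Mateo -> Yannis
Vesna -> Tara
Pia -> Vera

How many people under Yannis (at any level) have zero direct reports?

3

The people in Yannis's organization with no one reporting to them are Yves, Rohan, Mateo. That is 3.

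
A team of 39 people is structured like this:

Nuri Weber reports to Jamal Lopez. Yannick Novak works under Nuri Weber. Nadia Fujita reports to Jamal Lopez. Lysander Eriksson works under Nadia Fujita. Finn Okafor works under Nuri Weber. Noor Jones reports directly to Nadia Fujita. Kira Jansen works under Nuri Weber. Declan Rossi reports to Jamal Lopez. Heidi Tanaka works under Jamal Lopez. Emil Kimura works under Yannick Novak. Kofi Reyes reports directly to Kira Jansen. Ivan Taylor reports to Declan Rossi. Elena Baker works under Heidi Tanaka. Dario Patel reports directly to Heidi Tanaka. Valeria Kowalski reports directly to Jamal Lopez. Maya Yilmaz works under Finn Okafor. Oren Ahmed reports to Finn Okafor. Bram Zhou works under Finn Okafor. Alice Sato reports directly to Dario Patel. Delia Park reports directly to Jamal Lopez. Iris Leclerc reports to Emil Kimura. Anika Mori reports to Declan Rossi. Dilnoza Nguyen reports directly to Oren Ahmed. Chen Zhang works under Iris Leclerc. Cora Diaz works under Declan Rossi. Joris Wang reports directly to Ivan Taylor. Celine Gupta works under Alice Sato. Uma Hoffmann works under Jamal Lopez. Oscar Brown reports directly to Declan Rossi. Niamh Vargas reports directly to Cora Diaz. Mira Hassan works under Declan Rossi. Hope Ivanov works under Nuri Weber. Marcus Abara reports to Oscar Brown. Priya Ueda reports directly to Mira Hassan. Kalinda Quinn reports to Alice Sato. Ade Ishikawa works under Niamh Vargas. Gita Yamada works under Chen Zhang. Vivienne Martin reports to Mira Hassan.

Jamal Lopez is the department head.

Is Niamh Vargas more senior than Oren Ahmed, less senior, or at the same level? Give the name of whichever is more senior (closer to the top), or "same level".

Both Niamh Vargas and Oren Ahmed are 3 levels below Jamal Lopez.

same level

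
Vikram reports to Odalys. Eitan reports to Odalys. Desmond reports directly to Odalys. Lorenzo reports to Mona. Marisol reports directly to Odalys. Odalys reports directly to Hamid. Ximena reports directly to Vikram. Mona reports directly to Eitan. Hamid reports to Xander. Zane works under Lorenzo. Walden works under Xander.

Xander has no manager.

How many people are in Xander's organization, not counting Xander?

Xander directly manages Hamid, Walden. Under Hamid: Odalys, Desmond, Marisol, Vikram, Ximena, Eitan, Mona, Lorenzo, Zane (9). Walden has no reports. So Xander's organization is 2 direct reports plus everyone under them: 10 + 1 = 11.

11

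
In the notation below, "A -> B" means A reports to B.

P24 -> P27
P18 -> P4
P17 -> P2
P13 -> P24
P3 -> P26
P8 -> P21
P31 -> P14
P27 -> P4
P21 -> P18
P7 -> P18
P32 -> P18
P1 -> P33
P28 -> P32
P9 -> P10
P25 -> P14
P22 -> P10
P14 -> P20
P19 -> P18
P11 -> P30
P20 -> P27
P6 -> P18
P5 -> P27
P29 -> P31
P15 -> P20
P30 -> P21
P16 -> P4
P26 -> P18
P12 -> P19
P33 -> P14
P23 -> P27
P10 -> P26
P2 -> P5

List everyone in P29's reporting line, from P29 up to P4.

P29 reports to P31. P31 reports to P14. P14 reports to P20. P20 reports to P27. P27 reports to P4. P4 is at the top.

P29 -> P31 -> P14 -> P20 -> P27 -> P4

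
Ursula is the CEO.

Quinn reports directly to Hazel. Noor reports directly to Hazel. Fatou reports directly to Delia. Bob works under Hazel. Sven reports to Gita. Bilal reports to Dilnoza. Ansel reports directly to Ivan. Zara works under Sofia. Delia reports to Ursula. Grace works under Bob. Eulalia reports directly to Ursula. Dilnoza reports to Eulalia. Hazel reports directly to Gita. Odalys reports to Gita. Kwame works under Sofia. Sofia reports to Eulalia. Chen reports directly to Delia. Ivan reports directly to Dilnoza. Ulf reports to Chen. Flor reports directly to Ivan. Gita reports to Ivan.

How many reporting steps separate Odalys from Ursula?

5

Chain from Odalys up to Ursula: Odalys → Gita → Ivan → Dilnoza → Eulalia → Ursula. That is 5 steps up, so Odalys is 5 levels below Ursula.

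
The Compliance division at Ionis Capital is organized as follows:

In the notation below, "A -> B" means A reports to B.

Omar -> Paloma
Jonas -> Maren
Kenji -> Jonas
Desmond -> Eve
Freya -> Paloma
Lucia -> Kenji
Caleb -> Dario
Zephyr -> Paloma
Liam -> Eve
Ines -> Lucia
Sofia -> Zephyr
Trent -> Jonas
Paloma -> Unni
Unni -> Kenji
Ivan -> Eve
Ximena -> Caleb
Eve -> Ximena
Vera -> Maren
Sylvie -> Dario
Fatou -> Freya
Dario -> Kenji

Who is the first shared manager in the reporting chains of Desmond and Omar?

Kenji

Desmond's chain of managers is Eve, Ximena, Caleb, Dario, Kenji, Jonas, Maren. Omar's chain of managers is Paloma, Unni, Kenji, Jonas, Maren. The first manager that appears in both chains is Kenji.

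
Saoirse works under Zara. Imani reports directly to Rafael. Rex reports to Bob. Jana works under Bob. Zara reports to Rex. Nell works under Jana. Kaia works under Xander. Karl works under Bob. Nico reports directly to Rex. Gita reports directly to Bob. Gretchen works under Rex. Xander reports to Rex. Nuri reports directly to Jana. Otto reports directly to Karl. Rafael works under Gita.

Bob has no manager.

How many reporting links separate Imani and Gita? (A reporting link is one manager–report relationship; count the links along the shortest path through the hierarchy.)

Imani is in Gita's organization: the chain from Imani up to Gita is Imani → Rafael → Gita, which is 2 links.

2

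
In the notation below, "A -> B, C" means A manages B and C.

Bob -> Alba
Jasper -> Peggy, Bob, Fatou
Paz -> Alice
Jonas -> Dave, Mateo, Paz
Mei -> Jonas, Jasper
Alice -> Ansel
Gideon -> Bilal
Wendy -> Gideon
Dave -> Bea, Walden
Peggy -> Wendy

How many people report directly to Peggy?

1

Peggy directly manages Wendy. That is 1 direct report.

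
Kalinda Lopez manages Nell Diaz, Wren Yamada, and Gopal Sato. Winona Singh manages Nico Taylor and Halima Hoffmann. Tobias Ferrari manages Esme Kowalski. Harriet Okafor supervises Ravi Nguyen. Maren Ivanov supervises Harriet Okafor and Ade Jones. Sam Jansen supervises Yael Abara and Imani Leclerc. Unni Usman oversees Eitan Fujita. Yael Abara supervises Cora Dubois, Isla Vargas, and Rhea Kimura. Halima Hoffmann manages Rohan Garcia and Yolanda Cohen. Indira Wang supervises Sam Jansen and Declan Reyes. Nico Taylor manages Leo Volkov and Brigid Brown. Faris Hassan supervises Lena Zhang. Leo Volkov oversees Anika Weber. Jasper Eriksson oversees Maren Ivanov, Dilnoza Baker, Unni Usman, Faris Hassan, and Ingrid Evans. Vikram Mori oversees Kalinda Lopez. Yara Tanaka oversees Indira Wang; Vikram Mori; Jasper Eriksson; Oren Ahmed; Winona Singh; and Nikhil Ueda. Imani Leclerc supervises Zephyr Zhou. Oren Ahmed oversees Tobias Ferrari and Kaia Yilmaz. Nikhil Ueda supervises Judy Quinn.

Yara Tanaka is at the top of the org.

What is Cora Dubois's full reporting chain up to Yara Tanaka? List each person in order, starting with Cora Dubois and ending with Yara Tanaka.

Cora Dubois reports to Yael Abara. Yael Abara reports to Sam Jansen. Sam Jansen reports to Indira Wang. Indira Wang reports to Yara Tanaka. Yara Tanaka is at the top.

Cora Dubois -> Yael Abara -> Sam Jansen -> Indira Wang -> Yara Tanaka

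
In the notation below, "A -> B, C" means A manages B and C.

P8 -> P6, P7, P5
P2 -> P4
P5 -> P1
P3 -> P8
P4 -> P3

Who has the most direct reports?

P8

Direct-report counts: P2 has 1; P4 has 1; P3 has 1; P8 has 3; P5 has 1. The largest is 3, held by P8.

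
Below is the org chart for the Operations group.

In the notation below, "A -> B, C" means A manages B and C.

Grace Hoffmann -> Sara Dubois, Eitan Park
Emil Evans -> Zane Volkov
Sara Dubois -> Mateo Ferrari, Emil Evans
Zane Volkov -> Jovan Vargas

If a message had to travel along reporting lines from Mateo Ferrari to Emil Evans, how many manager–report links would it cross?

Mateo Ferrari is 1 level below Sara Dubois, and Emil Evans is 1 level below Sara Dubois (their lowest common manager). The shortest path runs up from Mateo Ferrari to Sara Dubois and back down to Emil Evans: 1 + 1 = 2 links.

2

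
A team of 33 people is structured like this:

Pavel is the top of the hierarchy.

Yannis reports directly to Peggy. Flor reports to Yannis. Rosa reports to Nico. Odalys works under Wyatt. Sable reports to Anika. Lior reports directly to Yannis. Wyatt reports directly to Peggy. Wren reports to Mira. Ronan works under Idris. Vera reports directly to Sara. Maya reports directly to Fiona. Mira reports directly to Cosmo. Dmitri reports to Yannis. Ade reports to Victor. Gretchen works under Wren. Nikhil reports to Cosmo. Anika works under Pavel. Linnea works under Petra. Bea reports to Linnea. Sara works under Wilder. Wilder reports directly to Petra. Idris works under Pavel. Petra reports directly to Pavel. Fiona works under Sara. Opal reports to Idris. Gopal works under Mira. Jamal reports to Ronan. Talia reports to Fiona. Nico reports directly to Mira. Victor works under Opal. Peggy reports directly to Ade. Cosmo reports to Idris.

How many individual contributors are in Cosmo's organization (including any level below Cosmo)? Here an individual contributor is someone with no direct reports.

The people in Cosmo's organization with no one reporting to them are Nikhil, Gopal, Rosa, Gretchen. That is 4.

4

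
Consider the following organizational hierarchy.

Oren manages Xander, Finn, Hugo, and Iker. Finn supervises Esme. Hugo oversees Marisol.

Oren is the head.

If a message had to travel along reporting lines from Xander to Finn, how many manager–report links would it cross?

2

Xander is 1 level below Oren, and Finn is 1 level below Oren (their lowest common manager). The shortest path runs up from Xander to Oren and back down to Finn: 1 + 1 = 2 links.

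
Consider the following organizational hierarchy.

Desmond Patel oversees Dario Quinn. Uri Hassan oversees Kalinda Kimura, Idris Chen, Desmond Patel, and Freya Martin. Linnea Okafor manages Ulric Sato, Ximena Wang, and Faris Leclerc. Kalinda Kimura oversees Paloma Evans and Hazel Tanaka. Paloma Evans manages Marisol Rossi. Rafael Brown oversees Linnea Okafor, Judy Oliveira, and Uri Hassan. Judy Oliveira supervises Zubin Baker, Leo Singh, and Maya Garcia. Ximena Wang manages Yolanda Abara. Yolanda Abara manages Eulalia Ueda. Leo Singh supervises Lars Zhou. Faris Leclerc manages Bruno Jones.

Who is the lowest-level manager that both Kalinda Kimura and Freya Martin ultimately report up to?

Uri Hassan

Kalinda Kimura's chain of managers is Uri Hassan, Rafael Brown. Freya Martin's chain of managers is Uri Hassan, Rafael Brown. The first manager that appears in both chains is Uri Hassan.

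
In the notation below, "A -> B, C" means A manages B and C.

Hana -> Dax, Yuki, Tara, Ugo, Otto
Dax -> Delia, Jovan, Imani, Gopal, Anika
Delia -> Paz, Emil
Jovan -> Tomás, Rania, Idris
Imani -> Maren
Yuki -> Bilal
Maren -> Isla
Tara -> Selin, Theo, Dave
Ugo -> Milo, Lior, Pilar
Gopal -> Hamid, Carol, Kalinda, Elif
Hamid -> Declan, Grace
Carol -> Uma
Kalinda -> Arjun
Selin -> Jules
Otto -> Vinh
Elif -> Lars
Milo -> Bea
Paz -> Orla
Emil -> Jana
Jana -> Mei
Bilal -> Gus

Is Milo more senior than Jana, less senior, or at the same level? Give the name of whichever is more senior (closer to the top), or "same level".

Milo is 2 levels below Hana; Jana is 4. Milo is higher.

Milo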